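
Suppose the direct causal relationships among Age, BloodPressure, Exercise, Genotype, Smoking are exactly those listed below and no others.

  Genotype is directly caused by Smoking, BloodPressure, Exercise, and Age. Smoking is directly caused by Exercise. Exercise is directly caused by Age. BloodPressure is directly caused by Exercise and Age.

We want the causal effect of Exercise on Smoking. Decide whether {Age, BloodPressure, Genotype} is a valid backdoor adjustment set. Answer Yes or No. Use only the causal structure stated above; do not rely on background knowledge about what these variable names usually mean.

Backdoor paths from Exercise to Smoking (paths whose first edge points into Exercise):
  P1: Exercise <- Age -> BloodPressure -> Genotype <- Smoking
  P2: Exercise <- Age -> Genotype <- Smoking
Condition 1 (no descendant of Exercise in the set): FAILS — BloodPressure and Genotype are descendants of Exercise.
Condition 2 (every backdoor path blocked by {Age, BloodPressure, Genotype}):
  P1: blocked at fork node Age ∈ conditioning set.
  P2: blocked at fork node Age ∈ conditioning set.
{Age, BloodPressure, Genotype} does not satisfy the backdoor criterion.

No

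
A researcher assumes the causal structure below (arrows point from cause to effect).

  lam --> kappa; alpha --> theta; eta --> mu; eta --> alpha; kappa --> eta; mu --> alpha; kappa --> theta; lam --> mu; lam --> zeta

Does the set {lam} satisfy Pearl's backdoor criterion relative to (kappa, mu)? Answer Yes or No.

Backdoor paths from kappa to mu (paths whose first edge points into kappa):
  P1: kappa <- lam -> mu
Condition 1 (no descendant of kappa in the set): holds — descendants of kappa are {alpha, eta, mu, theta}; none are in {lam}.
Condition 2 (every backdoor path blocked by {lam}):
  P1: blocked at fork node lam ∈ conditioning set.
{lam} satisfies the backdoor criterion.

Yes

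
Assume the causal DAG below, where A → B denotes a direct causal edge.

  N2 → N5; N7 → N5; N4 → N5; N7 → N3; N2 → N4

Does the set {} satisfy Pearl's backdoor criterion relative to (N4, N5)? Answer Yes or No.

No

Backdoor paths from N4 to N5 (paths whose first edge points into N4):
  P1: N4 <- N2 -> N5
Condition 1 (no descendant of N4 in the set): holds — descendants of N4 are {N5}; none are in {}.
Condition 2 (every backdoor path blocked by {}):
  P1: open — no interior node is in the conditioning set.
{} does not satisfy the backdoor criterion.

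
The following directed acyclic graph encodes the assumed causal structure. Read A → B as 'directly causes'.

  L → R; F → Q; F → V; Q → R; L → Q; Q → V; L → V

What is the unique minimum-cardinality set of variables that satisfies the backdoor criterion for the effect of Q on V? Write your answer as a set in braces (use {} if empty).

Variables eligible for adjustment (non-descendants of Q, excluding Q and V): {F, L}.
Backdoor paths from Q to V:
  P1: Q <- L -> V
  P2: Q <- F -> V
The empty set is not sufficient: P1 (Q <- L -> V) has no collider blocking it and no conditioned non-collider, so it is open.
Try {F, L}:
  P1: blocked at fork node L ∈ conditioning set.
  P2: blocked at fork node F ∈ conditioning set.
{F, L} contains no descendant of Q and blocks every backdoor path.
Every element of {F, L} is needed (dropping F leaves P2 open; dropping L leaves P1 open), so no proper subset is valid.
Among all size-2 subsets of the eligible variables, only {F, L} blocks every backdoor path, so it is the unique smallest valid adjustment set.

{F, L}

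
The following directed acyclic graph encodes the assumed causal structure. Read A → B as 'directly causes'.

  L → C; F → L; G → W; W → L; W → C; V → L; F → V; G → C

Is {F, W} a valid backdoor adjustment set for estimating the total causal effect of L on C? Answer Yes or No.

Backdoor paths from L to C (paths whose first edge points into L):
  P1: L <- W <- G -> C
  P2: L <- W -> C
Condition 1 (no descendant of L in the set): holds — descendants of L are {C}; none are in {F, W}.
Condition 2 (every backdoor path blocked by {F, W}):
  P1: blocked at chain node W ∈ conditioning set.
  P2: blocked at fork node W ∈ conditioning set.
{F, W} satisfies the backdoor criterion.

Yes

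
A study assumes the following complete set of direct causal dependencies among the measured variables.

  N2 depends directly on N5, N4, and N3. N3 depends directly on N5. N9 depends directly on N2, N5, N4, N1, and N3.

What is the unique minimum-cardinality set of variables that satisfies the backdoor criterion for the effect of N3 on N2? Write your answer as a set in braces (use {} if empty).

Variables eligible for adjustment (non-descendants of N3, excluding N3 and N2): {N1, N4, N5}.
Backdoor paths from N3 to N2:
  P1: N3 <- N5 -> N2
  P2: N3 <- N5 -> N9 <- N4 -> N2
  P3: N3 <- N5 -> N9 <- N2
The empty set is not sufficient: P1 (N3 <- N5 -> N2) has no collider blocking it and no conditioned non-collider, so it is open.
Try {N5}:
  P1: blocked at fork node N5 ∈ conditioning set.
  P2: blocked at fork node N5 ∈ conditioning set.
  P3: blocked at fork node N5 ∈ conditioning set.
{N5} contains no descendant of N3 and blocks every backdoor path.
No other singleton works — e.g. {N4} leaves P1 open — so {N5} is the unique smallest valid adjustment set.

{N5}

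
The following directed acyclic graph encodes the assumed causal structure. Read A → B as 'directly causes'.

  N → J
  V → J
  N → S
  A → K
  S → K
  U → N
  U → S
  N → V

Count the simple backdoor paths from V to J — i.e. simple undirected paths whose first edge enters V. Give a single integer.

A backdoor path from V to J is any simple undirected path whose first edge points into V (i.e. leaves V via a parent).
Parents of V: {N}.
Enumerating:
  P1: V <- N -> J
That exhausts the simple backdoor paths. Count: 1.

1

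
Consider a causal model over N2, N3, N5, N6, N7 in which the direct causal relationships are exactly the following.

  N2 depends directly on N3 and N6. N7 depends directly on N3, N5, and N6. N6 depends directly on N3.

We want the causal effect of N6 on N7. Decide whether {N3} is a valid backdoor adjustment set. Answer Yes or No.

Yes

Backdoor paths from N6 to N7 (paths whose first edge points into N6):
  P1: N6 <- N3 -> N7
Condition 1 (no descendant of N6 in the set): holds — descendants of N6 are {N2, N7}; none are in {N3}.
Condition 2 (every backdoor path blocked by {N3}):
  P1: blocked at fork node N3 ∈ conditioning set.
{N3} satisfies the backdoor criterion.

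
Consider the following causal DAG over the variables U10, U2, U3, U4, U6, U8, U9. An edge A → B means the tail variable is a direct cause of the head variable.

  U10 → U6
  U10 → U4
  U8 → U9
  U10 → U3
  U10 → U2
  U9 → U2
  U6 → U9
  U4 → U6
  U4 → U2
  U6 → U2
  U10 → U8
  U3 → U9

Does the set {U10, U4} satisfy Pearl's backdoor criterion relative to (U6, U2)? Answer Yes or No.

Yes

Backdoor paths from U6 to U2 (paths whose first edge points into U6):
  P1: U6 <- U10 -> U4 -> U2
  P2: U6 <- U10 -> U8 -> U9 -> U2
  P3: U6 <- U10 -> U3 -> U9 -> U2
  P4: U6 <- U10 -> U2
  P5: U6 <- U4 <- U10 -> U8 -> U9 -> U2
  P6: U6 <- U4 <- U10 -> U3 -> U9 -> U2
  P7: U6 <- U4 <- U10 -> U2
  P8: U6 <- U4 -> U2
Condition 1 (no descendant of U6 in the set): holds — descendants of U6 are {U2, U9}; none are in {U10, U4}.
Condition 2 (every backdoor path blocked by {U10, U4}):
  P1: blocked at fork node U10 ∈ conditioning set.
  P2: blocked at fork node U10 ∈ conditioning set.
  P3: blocked at fork node U10 ∈ conditioning set.
  P4: blocked at fork node U10 ∈ conditioning set.
  P5: blocked at chain node U4 ∈ conditioning set.
  P6: blocked at chain node U4 ∈ conditioning set.
  P7: blocked at chain node U4 ∈ conditioning set.
  P8: blocked at fork node U4 ∈ conditioning set.
{U10, U4} satisfies the backdoor criterion.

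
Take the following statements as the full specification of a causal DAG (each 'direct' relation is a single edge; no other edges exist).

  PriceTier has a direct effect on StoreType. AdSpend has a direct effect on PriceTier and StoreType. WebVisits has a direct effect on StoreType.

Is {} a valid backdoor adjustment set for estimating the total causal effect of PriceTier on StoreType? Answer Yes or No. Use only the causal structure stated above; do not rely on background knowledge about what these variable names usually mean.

No

Backdoor paths from PriceTier to StoreType (paths whose first edge points into PriceTier):
  P1: PriceTier <- AdSpend -> StoreType
Condition 1 (no descendant of PriceTier in the set): holds — descendants of PriceTier are {StoreType}; none are in {}.
Condition 2 (every backdoor path blocked by {}):
  P1: open — no interior node is in the conditioning set.
{} does not satisfy the backdoor criterion.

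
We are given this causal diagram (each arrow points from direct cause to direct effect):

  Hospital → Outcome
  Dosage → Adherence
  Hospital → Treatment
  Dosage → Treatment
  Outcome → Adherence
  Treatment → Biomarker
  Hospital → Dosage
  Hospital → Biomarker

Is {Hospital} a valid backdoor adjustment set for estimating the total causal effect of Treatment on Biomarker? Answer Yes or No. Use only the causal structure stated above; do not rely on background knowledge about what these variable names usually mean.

Yes

Backdoor paths from Treatment to Biomarker (paths whose first edge points into Treatment):
  P1: Treatment <- Hospital -> Biomarker
  P2: Treatment <- Dosage <- Hospital -> Biomarker
  P3: Treatment <- Dosage -> Adherence <- Outcome <- Hospital -> Biomarker
Condition 1 (no descendant of Treatment in the set): holds — descendants of Treatment are {Biomarker}; none are in {Hospital}.
Condition 2 (every backdoor path blocked by {Hospital}):
  P1: blocked at fork node Hospital ∈ conditioning set.
  P2: blocked at fork node Hospital ∈ conditioning set.
  P3: blocked at collider Adherence (neither it nor any descendant is in the conditioning set).
{Hospital} satisfies the backdoor criterion.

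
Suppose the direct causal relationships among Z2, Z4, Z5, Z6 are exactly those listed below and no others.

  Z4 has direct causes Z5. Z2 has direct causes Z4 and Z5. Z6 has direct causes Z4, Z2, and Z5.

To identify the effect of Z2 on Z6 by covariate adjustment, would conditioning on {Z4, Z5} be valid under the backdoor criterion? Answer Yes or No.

Yes

Backdoor paths from Z2 to Z6 (paths whose first edge points into Z2):
  P1: Z2 <- Z5 -> Z4 -> Z6
  P2: Z2 <- Z5 -> Z6
  P3: Z2 <- Z4 <- Z5 -> Z6
  P4: Z2 <- Z4 -> Z6
Condition 1 (no descendant of Z2 in the set): holds — descendants of Z2 are {Z6}; none are in {Z4, Z5}.
Condition 2 (every backdoor path blocked by {Z4, Z5}):
  P1: blocked at fork node Z5 ∈ conditioning set.
  P2: blocked at fork node Z5 ∈ conditioning set.
  P3: blocked at chain node Z4 ∈ conditioning set.
  P4: blocked at fork node Z4 ∈ conditioning set.
{Z4, Z5} satisfies the backdoor criterion.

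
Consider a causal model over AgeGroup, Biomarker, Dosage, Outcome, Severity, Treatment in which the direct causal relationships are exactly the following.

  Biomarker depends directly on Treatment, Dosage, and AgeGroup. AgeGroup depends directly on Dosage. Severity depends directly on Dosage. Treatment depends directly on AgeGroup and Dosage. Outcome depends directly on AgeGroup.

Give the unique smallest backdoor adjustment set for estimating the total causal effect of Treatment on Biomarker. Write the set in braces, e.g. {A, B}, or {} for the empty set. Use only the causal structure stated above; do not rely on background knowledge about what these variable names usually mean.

{AgeGroup, Dosage}

Variables eligible for adjustment (non-descendants of Treatment, excluding Treatment and Biomarker): {AgeGroup, Dosage, Outcome, Severity}.
Backdoor paths from Treatment to Biomarker:
  P1: Treatment <- Dosage -> AgeGroup -> Biomarker
  P2: Treatment <- Dosage -> Biomarker
  P3: Treatment <- AgeGroup <- Dosage -> Biomarker
  P4: Treatment <- AgeGroup -> Biomarker
The empty set is not sufficient: P1 (Treatment <- Dosage -> AgeGroup -> Biomarker) has no collider blocking it and no conditioned non-collider, so it is open.
Try {AgeGroup, Dosage}:
  P1: blocked at fork node Dosage ∈ conditioning set.
  P2: blocked at fork node Dosage ∈ conditioning set.
  P3: blocked at chain node AgeGroup ∈ conditioning set.
  P4: blocked at fork node AgeGroup ∈ conditioning set.
{AgeGroup, Dosage} contains no descendant of Treatment and blocks every backdoor path.
Every element of {AgeGroup, Dosage} is needed (dropping AgeGroup leaves P4 open; dropping Dosage leaves P2 open), so no proper subset is valid.
Among all size-2 subsets of the eligible variables, only {AgeGroup, Dosage} blocks every backdoor path, so it is the unique smallest valid adjustment set.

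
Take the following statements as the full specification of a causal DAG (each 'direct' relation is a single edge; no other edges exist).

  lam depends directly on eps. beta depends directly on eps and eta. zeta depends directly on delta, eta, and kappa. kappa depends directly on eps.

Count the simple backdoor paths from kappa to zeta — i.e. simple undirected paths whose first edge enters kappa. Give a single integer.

1

A backdoor path from kappa to zeta is any simple undirected path whose first edge points into kappa (i.e. leaves kappa via a parent).
Parents of kappa: {eps}.
Enumerating:
  P1: kappa <- eps -> beta <- eta -> zeta
That exhausts the simple backdoor paths. Count: 1.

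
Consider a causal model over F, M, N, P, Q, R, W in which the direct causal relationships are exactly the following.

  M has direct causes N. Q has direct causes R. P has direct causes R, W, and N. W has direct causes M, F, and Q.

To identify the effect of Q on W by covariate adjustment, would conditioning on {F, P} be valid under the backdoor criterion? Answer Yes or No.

No

Backdoor paths from Q to W (paths whose first edge points into Q):
  P1: Q <- R -> P <- N -> M -> W
  P2: Q <- R -> P <- W
Condition 1 (no descendant of Q in the set): FAILS — P is a descendant of Q.
Condition 2 (every backdoor path blocked by {F, P}):
  P1: open — collider(s) P are conditioned on (or have a conditioned descendant) and no non-collider on the path is in the set.
  P2: open — collider(s) P are conditioned on (or have a conditioned descendant) and no non-collider on the path is in the set.
{F, P} does not satisfy the backdoor criterion.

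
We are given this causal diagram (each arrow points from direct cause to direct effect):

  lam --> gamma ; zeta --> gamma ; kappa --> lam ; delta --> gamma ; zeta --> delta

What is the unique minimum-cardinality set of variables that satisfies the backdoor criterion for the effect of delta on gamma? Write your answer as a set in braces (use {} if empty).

{zeta}

Variables eligible for adjustment (non-descendants of delta, excluding delta and gamma): {kappa, lam, zeta}.
Backdoor paths from delta to gamma:
  P1: delta <- zeta -> gamma
The empty set is not sufficient: P1 (delta <- zeta -> gamma) has no collider blocking it and no conditioned non-collider, so it is open.
Try {zeta}:
  P1: blocked at fork node zeta ∈ conditioning set.
{zeta} contains no descendant of delta and blocks every backdoor path.
No other singleton works — e.g. {kappa} leaves P1 open — so {zeta} is the unique smallest valid adjustment set.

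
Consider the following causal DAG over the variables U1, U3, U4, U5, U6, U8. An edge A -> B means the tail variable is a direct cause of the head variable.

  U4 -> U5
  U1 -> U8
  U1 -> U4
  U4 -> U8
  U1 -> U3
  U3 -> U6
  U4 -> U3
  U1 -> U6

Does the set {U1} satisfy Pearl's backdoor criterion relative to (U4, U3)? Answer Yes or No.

Yes

Backdoor paths from U4 to U3 (paths whose first edge points into U4):
  P1: U4 <- U1 -> U3
  P2: U4 <- U1 -> U6 <- U3
Condition 1 (no descendant of U4 in the set): holds — descendants of U4 are {U3, U5, U6, U8}; none are in {U1}.
Condition 2 (every backdoor path blocked by {U1}):
  P1: blocked at fork node U1 ∈ conditioning set.
  P2: blocked at fork node U1 ∈ conditioning set.
{U1} satisfies the backdoor criterion.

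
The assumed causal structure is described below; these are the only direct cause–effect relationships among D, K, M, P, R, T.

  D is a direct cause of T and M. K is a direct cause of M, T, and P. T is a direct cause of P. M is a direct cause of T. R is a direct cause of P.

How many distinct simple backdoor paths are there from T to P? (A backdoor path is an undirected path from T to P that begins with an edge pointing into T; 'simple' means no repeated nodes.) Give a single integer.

A backdoor path from T to P is any simple undirected path whose first edge points into T (i.e. leaves T via a parent).
Parents of T: {D, K, M}.
Enumerating:
  P1: T <- K -> P
  P2: T <- D -> M <- K -> P
  P3: T <- M <- K -> P
That exhausts the simple backdoor paths. Count: 3.

3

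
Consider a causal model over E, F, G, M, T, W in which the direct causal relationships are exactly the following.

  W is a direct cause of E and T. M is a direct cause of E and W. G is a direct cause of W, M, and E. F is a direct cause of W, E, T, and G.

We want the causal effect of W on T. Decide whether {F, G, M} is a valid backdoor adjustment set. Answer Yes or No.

Backdoor paths from W to T (paths whose first edge points into W):
  P1: W <- F -> T
  P2: W <- G <- F -> T
  P3: W <- G -> M -> E <- F -> T
  P4: W <- G -> E <- F -> T
  P5: W <- M <- G <- F -> T
  P6: W <- M <- G -> E <- F -> T
  P7: W <- M -> E <- F -> T
  P8: W <- M -> E <- G <- F -> T
Condition 1 (no descendant of W in the set): holds — descendants of W are {E, T}; none are in {F, G, M}.
Condition 2 (every backdoor path blocked by {F, G, M}):
  P1: blocked at fork node F ∈ conditioning set.
  P2: blocked at chain node G ∈ conditioning set.
  P3: blocked at fork node G ∈ conditioning set.
  P4: blocked at fork node G ∈ conditioning set.
  P5: blocked at chain node M ∈ conditioning set.
  P6: blocked at chain node M ∈ conditioning set.
  P7: blocked at fork node M ∈ conditioning set.
  P8: blocked at fork node M ∈ conditioning set.
{F, G, M} satisfies the backdoor criterion.

Yes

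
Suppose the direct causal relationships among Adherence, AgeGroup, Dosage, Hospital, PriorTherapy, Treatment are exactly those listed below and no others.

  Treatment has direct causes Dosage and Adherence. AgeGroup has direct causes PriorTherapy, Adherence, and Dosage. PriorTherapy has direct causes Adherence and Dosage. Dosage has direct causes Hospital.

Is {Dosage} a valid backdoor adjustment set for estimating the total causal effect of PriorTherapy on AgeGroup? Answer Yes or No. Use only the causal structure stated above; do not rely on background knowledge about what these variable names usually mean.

No

Backdoor paths from PriorTherapy to AgeGroup (paths whose first edge points into PriorTherapy):
  P1: PriorTherapy <- Adherence -> Treatment <- Dosage -> AgeGroup
  P2: PriorTherapy <- Adherence -> AgeGroup
  P3: PriorTherapy <- Dosage -> Treatment <- Adherence -> AgeGroup
  P4: PriorTherapy <- Dosage -> AgeGroup
Condition 1 (no descendant of PriorTherapy in the set): holds — descendants of PriorTherapy are {AgeGroup}; none are in {Dosage}.
Condition 2 (every backdoor path blocked by {Dosage}):
  P1: blocked at collider Treatment (neither it nor any descendant is in the conditioning set).
  P2: open — no interior node is in the conditioning set.
  P3: blocked at fork node Dosage ∈ conditioning set.
  P4: blocked at fork node Dosage ∈ conditioning set.
{Dosage} does not satisfy the backdoor criterion.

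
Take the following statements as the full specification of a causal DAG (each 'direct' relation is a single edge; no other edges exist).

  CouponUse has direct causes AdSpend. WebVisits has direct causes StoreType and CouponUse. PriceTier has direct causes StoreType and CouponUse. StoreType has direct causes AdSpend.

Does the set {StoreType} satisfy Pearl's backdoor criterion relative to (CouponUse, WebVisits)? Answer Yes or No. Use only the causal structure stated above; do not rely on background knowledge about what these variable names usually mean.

Backdoor paths from CouponUse to WebVisits (paths whose first edge points into CouponUse):
  P1: CouponUse <- AdSpend -> StoreType -> WebVisits
Condition 1 (no descendant of CouponUse in the set): holds — descendants of CouponUse are {PriceTier, WebVisits}; none are in {StoreType}.
Condition 2 (every backdoor path blocked by {StoreType}):
  P1: blocked at chain node StoreType ∈ conditioning set.
{StoreType} satisfies the backdoor criterion.

Yes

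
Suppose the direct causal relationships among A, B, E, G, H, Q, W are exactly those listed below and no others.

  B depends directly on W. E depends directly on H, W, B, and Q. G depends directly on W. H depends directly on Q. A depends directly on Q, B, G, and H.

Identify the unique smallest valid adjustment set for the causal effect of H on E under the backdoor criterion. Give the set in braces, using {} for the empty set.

{Q}

Variables eligible for adjustment (non-descendants of H, excluding H and E): {B, G, Q, W}.
Backdoor paths from H to E:
  P1: H <- Q -> A <- B <- W -> E
  P2: H <- Q -> A <- B -> E
  P3: H <- Q -> A <- G <- W -> B -> E
  P4: H <- Q -> A <- G <- W -> E
  P5: H <- Q -> E
The empty set is not sufficient: P5 (H <- Q -> E) has no collider blocking it and no conditioned non-collider, so it is open.
Try {Q}:
  P1: blocked at fork node Q ∈ conditioning set.
  P2: blocked at fork node Q ∈ conditioning set.
  P3: blocked at fork node Q ∈ conditioning set.
  P4: blocked at fork node Q ∈ conditioning set.
  P5: blocked at fork node Q ∈ conditioning set.
{Q} contains no descendant of H and blocks every backdoor path.
No other singleton works — e.g. {W} leaves P5 open — so {Q} is the unique smallest valid adjustment set.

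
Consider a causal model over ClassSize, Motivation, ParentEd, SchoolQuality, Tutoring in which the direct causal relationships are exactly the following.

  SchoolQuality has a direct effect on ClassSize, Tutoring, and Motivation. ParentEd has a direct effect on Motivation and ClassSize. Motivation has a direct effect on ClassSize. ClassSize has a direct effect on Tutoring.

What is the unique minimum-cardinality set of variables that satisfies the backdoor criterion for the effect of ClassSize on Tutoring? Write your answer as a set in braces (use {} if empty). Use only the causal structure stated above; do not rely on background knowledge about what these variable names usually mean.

Variables eligible for adjustment (non-descendants of ClassSize, excluding ClassSize and Tutoring): {Motivation, ParentEd, SchoolQuality}.
Backdoor paths from ClassSize to Tutoring:
  P1: ClassSize <- ParentEd -> Motivation <- SchoolQuality -> Tutoring
  P2: ClassSize <- SchoolQuality -> Tutoring
  P3: ClassSize <- Motivation <- SchoolQuality -> Tutoring
The empty set is not sufficient: P2 (ClassSize <- SchoolQuality -> Tutoring) has no collider blocking it and no conditioned non-collider, so it is open.
Try {SchoolQuality}:
  P1: blocked at collider Motivation (neither it nor any descendant is in the conditioning set).
  P2: blocked at fork node SchoolQuality ∈ conditioning set.
  P3: blocked at fork node SchoolQuality ∈ conditioning set.
{SchoolQuality} contains no descendant of ClassSize and blocks every backdoor path.
No other singleton works — e.g. {ParentEd} leaves P2 open — so {SchoolQuality} is the unique smallest valid adjustment set.

{SchoolQuality}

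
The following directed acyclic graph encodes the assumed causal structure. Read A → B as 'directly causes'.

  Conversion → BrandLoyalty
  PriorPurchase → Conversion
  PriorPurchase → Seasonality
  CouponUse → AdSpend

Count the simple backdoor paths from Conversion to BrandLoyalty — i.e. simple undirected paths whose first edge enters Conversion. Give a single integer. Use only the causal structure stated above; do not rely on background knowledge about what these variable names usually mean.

A backdoor path from Conversion to BrandLoyalty is any simple undirected path whose first edge points into Conversion (i.e. leaves Conversion via a parent).
Parents of Conversion: {PriorPurchase}.
No simple path from any parent of Conversion reaches BrandLoyalty without revisiting Conversion, so there are no backdoor paths.

0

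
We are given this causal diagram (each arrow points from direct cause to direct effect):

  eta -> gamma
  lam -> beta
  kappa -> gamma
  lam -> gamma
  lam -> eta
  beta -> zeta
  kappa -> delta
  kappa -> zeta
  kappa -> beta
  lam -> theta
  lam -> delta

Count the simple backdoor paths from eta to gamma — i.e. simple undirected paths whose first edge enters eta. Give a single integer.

A backdoor path from eta to gamma is any simple undirected path whose first edge points into eta (i.e. leaves eta via a parent).
Parents of eta: {lam}.
Enumerating:
  P1: eta <- lam -> beta <- kappa -> gamma
  P2: eta <- lam -> beta -> zeta <- kappa -> gamma
  P3: eta <- lam -> delta <- kappa -> gamma
  P4: eta <- lam -> gamma
That exhausts the simple backdoor paths. Count: 4.

4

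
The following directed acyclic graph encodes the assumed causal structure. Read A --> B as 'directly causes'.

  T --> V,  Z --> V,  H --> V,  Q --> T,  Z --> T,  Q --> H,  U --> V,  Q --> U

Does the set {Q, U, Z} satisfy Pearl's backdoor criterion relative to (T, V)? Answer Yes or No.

Yes

Backdoor paths from T to V (paths whose first edge points into T):
  P1: T <- Q -> U -> V
  P2: T <- Q -> H -> V
  P3: T <- Z -> V
Condition 1 (no descendant of T in the set): holds — descendants of T are {V}; none are in {Q, U, Z}.
Condition 2 (every backdoor path blocked by {Q, U, Z}):
  P1: blocked at fork node Q ∈ conditioning set.
  P2: blocked at fork node Q ∈ conditioning set.
  P3: blocked at fork node Z ∈ conditioning set.
{Q, U, Z} satisfies the backdoor criterion.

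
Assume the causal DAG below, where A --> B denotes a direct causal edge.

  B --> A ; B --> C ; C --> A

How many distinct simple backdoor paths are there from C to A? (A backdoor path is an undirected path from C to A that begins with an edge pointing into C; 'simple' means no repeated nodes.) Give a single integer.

1

A backdoor path from C to A is any simple undirected path whose first edge points into C (i.e. leaves C via a parent).
Parents of C: {B}.
Enumerating:
  P1: C <- B -> A
That exhausts the simple backdoor paths. Count: 1.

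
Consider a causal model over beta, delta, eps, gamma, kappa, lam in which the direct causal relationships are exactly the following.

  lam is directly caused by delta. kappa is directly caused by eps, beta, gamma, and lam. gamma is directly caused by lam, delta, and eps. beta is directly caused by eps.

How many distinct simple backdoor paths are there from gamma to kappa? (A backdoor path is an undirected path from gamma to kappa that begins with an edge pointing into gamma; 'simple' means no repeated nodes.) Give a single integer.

A backdoor path from gamma to kappa is any simple undirected path whose first edge points into gamma (i.e. leaves gamma via a parent).
Parents of gamma: {delta, eps, lam}.
Enumerating:
  P1: gamma <- eps -> beta -> kappa
  P2: gamma <- eps -> kappa
  P3: gamma <- delta -> lam -> kappa
  P4: gamma <- lam -> kappa
That exhausts the simple backdoor paths. Count: 4.

4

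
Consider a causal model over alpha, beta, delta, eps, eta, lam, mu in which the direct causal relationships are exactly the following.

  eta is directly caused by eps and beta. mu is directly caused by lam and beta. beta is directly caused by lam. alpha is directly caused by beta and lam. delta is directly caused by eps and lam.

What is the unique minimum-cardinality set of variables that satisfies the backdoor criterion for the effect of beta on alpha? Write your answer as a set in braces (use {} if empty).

{lam}

Variables eligible for adjustment (non-descendants of beta, excluding beta and alpha): {delta, eps, lam}.
Backdoor paths from beta to alpha:
  P1: beta <- lam -> alpha
The empty set is not sufficient: P1 (beta <- lam -> alpha) has no collider blocking it and no conditioned non-collider, so it is open.
Try {lam}:
  P1: blocked at fork node lam ∈ conditioning set.
{lam} contains no descendant of beta and blocks every backdoor path.
No other singleton works — e.g. {eps} leaves P1 open — so {lam} is the unique smallest valid adjustment set.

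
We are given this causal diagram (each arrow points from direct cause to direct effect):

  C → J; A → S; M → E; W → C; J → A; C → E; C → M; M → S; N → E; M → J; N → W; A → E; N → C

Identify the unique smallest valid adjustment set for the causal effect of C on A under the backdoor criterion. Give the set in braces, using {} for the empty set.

Variables eligible for adjustment (non-descendants of C, excluding C and A): {N, W}.
Backdoor paths from C to A:
  P1: C <- N -> E <- M -> J -> A
  P2: C <- N -> E <- M -> S <- A
  P3: C <- N -> E <- A
  P4: C <- W <- N -> E <- M -> J -> A
  P5: C <- W <- N -> E <- M -> S <- A
  P6: C <- W <- N -> E <- A
Each backdoor path contains an unconditioned collider, so every path is already blocked with the empty conditioning set:
  P1: blocked at collider E (neither it nor any descendant is in the conditioning set).
  P2: blocked at collider E (neither it nor any descendant is in the conditioning set).
  P3: blocked at collider E (neither it nor any descendant is in the conditioning set).
  P4: blocked at collider E (neither it nor any descendant is in the conditioning set).
  P5: blocked at collider E (neither it nor any descendant is in the conditioning set).
  P6: blocked at collider E (neither it nor any descendant is in the conditioning set).
The empty set is therefore the unique smallest valid set.

{}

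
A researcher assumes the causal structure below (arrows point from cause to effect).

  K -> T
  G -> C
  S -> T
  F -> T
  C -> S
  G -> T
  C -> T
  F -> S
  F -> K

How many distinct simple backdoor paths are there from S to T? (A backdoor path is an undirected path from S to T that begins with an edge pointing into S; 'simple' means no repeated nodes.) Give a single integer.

A backdoor path from S to T is any simple undirected path whose first edge points into S (i.e. leaves S via a parent).
Parents of S: {C, F}.
Enumerating:
  P1: S <- F -> K -> T
  P2: S <- F -> T
  P3: S <- C <- G -> T
  P4: S <- C -> T
That exhausts the simple backdoor paths. Count: 4.

4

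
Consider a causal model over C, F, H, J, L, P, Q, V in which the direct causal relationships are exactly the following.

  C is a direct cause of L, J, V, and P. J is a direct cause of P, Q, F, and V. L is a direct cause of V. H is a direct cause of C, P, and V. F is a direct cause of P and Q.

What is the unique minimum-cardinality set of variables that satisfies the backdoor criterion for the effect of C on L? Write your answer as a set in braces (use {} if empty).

{}

Variables eligible for adjustment (non-descendants of C, excluding C and L): {H}.
Backdoor paths from C to L:
  P1: C <- H -> V <- L
  P2: C <- H -> P <- J -> V <- L
  P3: C <- H -> P <- F <- J -> V <- L
  P4: C <- H -> P <- F -> Q <- J -> V <- L
Each backdoor path contains an unconditioned collider, so every path is already blocked with the empty conditioning set:
  P1: blocked at collider V (neither it nor any descendant is in the conditioning set).
  P2: blocked at collider P (neither it nor any descendant is in the conditioning set).
  P3: blocked at collider P (neither it nor any descendant is in the conditioning set).
  P4: blocked at collider P (neither it nor any descendant is in the conditioning set).
The empty set is therefore the unique smallest valid set.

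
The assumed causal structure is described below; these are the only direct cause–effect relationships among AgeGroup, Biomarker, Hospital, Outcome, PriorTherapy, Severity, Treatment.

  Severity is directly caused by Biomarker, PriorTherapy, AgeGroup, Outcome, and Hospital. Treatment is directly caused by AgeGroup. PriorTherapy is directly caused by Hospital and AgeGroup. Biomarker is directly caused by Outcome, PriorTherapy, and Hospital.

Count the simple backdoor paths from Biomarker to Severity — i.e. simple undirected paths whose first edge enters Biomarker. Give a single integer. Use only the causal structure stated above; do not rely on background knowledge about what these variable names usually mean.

7

A backdoor path from Biomarker to Severity is any simple undirected path whose first edge points into Biomarker (i.e. leaves Biomarker via a parent).
Parents of Biomarker: {Hospital, Outcome, PriorTherapy}.
Enumerating:
  P1: Biomarker <- Outcome -> Severity
  P2: Biomarker <- Hospital -> PriorTherapy <- AgeGroup -> Severity
  P3: Biomarker <- Hospital -> PriorTherapy -> Severity
  P4: Biomarker <- Hospital -> Severity
  P5: Biomarker <- PriorTherapy <- AgeGroup -> Severity
  P6: Biomarker <- PriorTherapy <- Hospital -> Severity
  P7: Biomarker <- PriorTherapy -> Severity
That exhausts the simple backdoor paths. Count: 7.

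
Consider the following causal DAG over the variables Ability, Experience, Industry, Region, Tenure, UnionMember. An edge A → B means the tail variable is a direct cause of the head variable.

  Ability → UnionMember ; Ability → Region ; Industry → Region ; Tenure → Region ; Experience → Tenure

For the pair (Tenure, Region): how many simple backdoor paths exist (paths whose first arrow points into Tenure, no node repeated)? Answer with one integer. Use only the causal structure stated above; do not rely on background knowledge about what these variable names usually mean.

0

A backdoor path from Tenure to Region is any simple undirected path whose first edge points into Tenure (i.e. leaves Tenure via a parent).
Parents of Tenure: {Experience}.
No simple path from any parent of Tenure reaches Region without revisiting Tenure, so there are no backdoor paths.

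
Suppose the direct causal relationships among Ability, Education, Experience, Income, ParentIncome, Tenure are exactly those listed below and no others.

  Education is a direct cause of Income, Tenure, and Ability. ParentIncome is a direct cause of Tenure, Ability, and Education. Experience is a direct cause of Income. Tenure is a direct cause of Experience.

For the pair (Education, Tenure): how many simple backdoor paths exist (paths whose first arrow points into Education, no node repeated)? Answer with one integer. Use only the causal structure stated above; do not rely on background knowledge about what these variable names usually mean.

1

A backdoor path from Education to Tenure is any simple undirected path whose first edge points into Education (i.e. leaves Education via a parent).
Parents of Education: {ParentIncome}.
Enumerating:
  P1: Education <- ParentIncome -> Tenure
That exhausts the simple backdoor paths. Count: 1.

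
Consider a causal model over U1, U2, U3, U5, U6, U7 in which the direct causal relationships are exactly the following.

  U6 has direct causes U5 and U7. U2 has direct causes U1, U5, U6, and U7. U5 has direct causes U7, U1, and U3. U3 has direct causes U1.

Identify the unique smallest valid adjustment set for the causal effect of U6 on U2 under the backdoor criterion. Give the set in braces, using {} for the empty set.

Variables eligible for adjustment (non-descendants of U6, excluding U6 and U2): {U1, U3, U5, U7}.
Backdoor paths from U6 to U2:
  P1: U6 <- U7 -> U5 <- U1 -> U2
  P2: U6 <- U7 -> U5 <- U3 <- U1 -> U2
  P3: U6 <- U7 -> U5 -> U2
  P4: U6 <- U7 -> U2
  P5: U6 <- U5 <- U1 -> U2
  P6: U6 <- U5 <- U3 <- U1 -> U2
  P7: U6 <- U5 <- U7 -> U2
  P8: U6 <- U5 -> U2
The empty set is not sufficient: P3 (U6 <- U7 -> U5 -> U2) has no collider blocking it and no conditioned non-collider, so it is open.
Try {U5, U7}:
  P1: blocked at fork node U7 ∈ conditioning set.
  P2: blocked at fork node U7 ∈ conditioning set.
  P3: blocked at fork node U7 ∈ conditioning set.
  P4: blocked at fork node U7 ∈ conditioning set.
  P5: blocked at chain node U5 ∈ conditioning set.
  P6: blocked at chain node U5 ∈ conditioning set.
  P7: blocked at chain node U5 ∈ conditioning set.
  P8: blocked at fork node U5 ∈ conditioning set.
{U5, U7} contains no descendant of U6 and blocks every backdoor path.
Every element of {U5, U7} is needed (dropping U5 leaves P5 open; dropping U7 leaves P1 open), so no proper subset is valid.
Among all size-2 subsets of the eligible variables, only {U5, U7} blocks every backdoor path, so it is the unique smallest valid adjustment set.

{U5, U7}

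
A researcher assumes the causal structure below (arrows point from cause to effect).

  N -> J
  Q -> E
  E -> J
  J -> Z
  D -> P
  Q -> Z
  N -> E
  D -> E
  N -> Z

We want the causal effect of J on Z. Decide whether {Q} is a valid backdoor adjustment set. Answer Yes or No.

No

Backdoor paths from J to Z (paths whose first edge points into J):
  P1: J <- N -> E <- Q -> Z
  P2: J <- N -> Z
  P3: J <- E <- N -> Z
  P4: J <- E <- Q -> Z
Condition 1 (no descendant of J in the set): holds — descendants of J are {Z}; none are in {Q}.
Condition 2 (every backdoor path blocked by {Q}):
  P1: blocked at collider E (neither it nor any descendant is in the conditioning set).
  P2: open — no interior node is in the conditioning set.
  P3: open — no interior node is in the conditioning set.
  P4: blocked at fork node Q ∈ conditioning set.
{Q} does not satisfy the backdoor criterion.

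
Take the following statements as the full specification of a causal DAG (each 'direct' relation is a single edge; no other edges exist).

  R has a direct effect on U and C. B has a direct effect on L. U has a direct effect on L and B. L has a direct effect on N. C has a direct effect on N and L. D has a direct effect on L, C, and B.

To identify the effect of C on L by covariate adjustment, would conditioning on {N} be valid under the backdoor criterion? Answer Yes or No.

Backdoor paths from C to L (paths whose first edge points into C):
  P1: C <- D -> B <- U -> L
  P2: C <- D -> B -> L
  P3: C <- D -> L
  P4: C <- R -> U -> B <- D -> L
  P5: C <- R -> U -> B -> L
  P6: C <- R -> U -> L
Condition 1 (no descendant of C in the set): FAILS — N is a descendant of C.
Condition 2 (every backdoor path blocked by {N}):
  P1: open — collider(s) B are conditioned on (or have a conditioned descendant) and no non-collider on the path is in the set.
  P2: open — no interior node is in the conditioning set.
  P3: open — no interior node is in the conditioning set.
  P4: open — collider(s) B are conditioned on (or have a conditioned descendant) and no non-collider on the path is in the set.
  P5: open — no interior node is in the conditioning set.
  P6: open — no interior node is in the conditioning set.
{N} does not satisfy the backdoor criterion.

No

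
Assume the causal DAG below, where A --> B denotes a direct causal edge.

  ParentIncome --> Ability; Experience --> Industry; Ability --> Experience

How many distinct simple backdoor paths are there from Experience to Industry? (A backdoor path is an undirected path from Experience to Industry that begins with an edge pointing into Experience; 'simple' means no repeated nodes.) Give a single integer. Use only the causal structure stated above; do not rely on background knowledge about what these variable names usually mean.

A backdoor path from Experience to Industry is any simple undirected path whose first edge points into Experience (i.e. leaves Experience via a parent).
Parents of Experience: {Ability}.
No simple path from any parent of Experience reaches Industry without revisiting Experience, so there are no backdoor paths.

0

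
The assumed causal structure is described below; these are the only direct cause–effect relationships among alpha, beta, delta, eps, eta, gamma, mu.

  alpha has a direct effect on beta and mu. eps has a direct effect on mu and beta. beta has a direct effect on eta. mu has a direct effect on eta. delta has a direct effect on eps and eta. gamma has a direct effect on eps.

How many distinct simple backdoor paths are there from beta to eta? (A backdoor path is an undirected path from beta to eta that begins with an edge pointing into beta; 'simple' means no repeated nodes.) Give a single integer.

A backdoor path from beta to eta is any simple undirected path whose first edge points into beta (i.e. leaves beta via a parent).
Parents of beta: {alpha, eps}.
Enumerating:
  P1: beta <- alpha -> mu <- eps <- delta -> eta
  P2: beta <- alpha -> mu -> eta
  P3: beta <- eps <- delta -> eta
  P4: beta <- eps -> mu -> eta
That exhausts the simple backdoor paths. Count: 4.

4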